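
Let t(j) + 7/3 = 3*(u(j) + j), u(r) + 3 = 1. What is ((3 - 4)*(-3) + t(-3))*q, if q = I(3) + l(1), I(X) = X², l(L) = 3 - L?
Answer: -473/3 ≈ -157.67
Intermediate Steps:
u(r) = -2 (u(r) = -3 + 1 = -2)
t(j) = -25/3 + 3*j (t(j) = -7/3 + 3*(-2 + j) = -7/3 + (-6 + 3*j) = -25/3 + 3*j)
q = 11 (q = 3² + (3 - 1*1) = 9 + (3 - 1) = 9 + 2 = 11)
((3 - 4)*(-3) + t(-3))*q = ((3 - 4)*(-3) + (-25/3 + 3*(-3)))*11 = (-1*(-3) + (-25/3 - 9))*11 = (3 - 52/3)*11 = -43/3*11 = -473/3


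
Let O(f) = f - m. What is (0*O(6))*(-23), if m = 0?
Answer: 0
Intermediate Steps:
O(f) = f (O(f) = f - 1*0 = f + 0 = f)
(0*O(6))*(-23) = (0*6)*(-23) = 0*(-23) = 0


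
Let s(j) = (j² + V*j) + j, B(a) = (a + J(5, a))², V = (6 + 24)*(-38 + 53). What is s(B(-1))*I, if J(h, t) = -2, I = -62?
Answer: -256680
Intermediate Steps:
V = 450 (V = 30*15 = 450)
B(a) = (-2 + a)² (B(a) = (a - 2)² = (-2 + a)²)
s(j) = j² + 451*j (s(j) = (j² + 450*j) + j = j² + 451*j)
s(B(-1))*I = ((-2 - 1)²*(451 + (-2 - 1)²))*(-62) = ((-3)²*(451 + (-3)²))*(-62) = (9*(451 + 9))*(-62) = (9*460)*(-62) = 4140*(-62) = -256680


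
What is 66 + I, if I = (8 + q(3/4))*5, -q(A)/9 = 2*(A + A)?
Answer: -29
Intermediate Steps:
q(A) = -36*A (q(A) = -18*(A + A) = -18*2*A = -36*A)
I = -95 (I = (8 - 108/4)*5 = (8 - 36*3/4)*5 = (8 - 27)*5 = -19*5 = -95)
66 + I = 66 - 95 = -29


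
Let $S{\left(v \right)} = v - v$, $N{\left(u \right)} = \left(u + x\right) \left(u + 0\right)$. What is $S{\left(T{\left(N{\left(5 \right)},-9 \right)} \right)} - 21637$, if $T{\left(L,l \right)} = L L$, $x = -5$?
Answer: $-21637$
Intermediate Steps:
$N{\left(u \right)} = u \left(-5 + u\right)$ ($N{\left(u \right)} = \left(u - 5\right) \left(u + 0\right) = \left(-5 + u\right) u = u \left(-5 + u\right)$)
$T{\left(L,l \right)} = L^{2}$
$S{\left(v \right)} = 0$
$S{\left(T{\left(N{\left(5 \right)},-9 \right)} \right)} - 21637 = 0 - 21637 = -21637$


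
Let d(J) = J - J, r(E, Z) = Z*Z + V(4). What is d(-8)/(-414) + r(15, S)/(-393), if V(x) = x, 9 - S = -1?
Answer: -104/393 ≈ -0.26463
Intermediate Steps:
S = 10 (S = 9 - 1*(-1) = 9 + 1 = 10)
r(E, Z) = 4 + Z**2 (r(E, Z) = Z*Z + 4 = Z**2 + 4 = 4 + Z**2)
d(J) = 0
d(-8)/(-414) + r(15, S)/(-393) = 0/(-414) + (4 + 10**2)/(-393) = 0*(-1/414) + (4 + 100)*(-1/393) = 0 + 104*(-1/393) = 0 - 104/393 = -104/393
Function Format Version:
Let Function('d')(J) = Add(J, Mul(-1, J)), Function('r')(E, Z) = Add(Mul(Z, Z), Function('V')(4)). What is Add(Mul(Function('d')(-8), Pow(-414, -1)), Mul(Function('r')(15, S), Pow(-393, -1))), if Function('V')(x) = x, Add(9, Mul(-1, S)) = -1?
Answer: Rational(-104, 393) ≈ -0.26463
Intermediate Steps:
S = 10 (S = Add(9, Mul(-1, -1)) = Add(9, 1) = 10)
Function('r')(E, Z) = Add(4, Pow(Z, 2)) (Function('r')(E, Z) = Add(Mul(Z, Z), 4) = Add(Pow(Z, 2), 4) = Add(4, Pow(Z, 2)))
Function('d')(J) = 0
Add(Mul(Function('d')(-8), Pow(-414, -1)), Mul(Function('r')(15, S), Pow(-393, -1))) = Add(Mul(0, Pow(-414, -1)), Mul(Add(4, Pow(10, 2)), Pow(-393, -1))) = Add(Mul(0, Rational(-1, 414)), Mul(Add(4, 100), Rational(-1, 393))) = Add(0, Mul(104, Rational(-1, 393))) = Add(0, Rational(-104, 393)) = Rational(-104, 393)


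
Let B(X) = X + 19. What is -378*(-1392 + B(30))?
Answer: 507654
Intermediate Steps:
B(X) = 19 + X
-378*(-1392 + B(30)) = -378*(-1392 + (19 + 30)) = -378*(-1392 + 49) = -378*(-1343) = 507654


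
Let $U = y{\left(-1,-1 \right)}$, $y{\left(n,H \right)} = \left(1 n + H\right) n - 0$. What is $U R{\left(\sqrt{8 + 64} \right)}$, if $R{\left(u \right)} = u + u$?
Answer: $24 \sqrt{2} \approx 33.941$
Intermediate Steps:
$R{\left(u \right)} = 2 u$
$y{\left(n,H \right)} = n \left(H + n\right)$ ($y{\left(n,H \right)} = \left(n + H\right) n + 0 = \left(H + n\right) n + 0 = n \left(H + n\right) + 0 = n \left(H + n\right)$)
$U = 2$ ($U = - (-1 - 1) = \left(-1\right) \left(-2\right) = 2$)
$U R{\left(\sqrt{8 + 64} \right)} = 2 \cdot 2 \sqrt{8 + 64} = 2 \cdot 2 \sqrt{72} = 2 \cdot 2 \cdot 6 \sqrt{2} = 2 \cdot 12 \sqrt{2} = 24 \sqrt{2}$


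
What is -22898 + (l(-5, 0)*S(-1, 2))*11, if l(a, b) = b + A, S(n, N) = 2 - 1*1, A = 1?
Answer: -22887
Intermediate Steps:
S(n, N) = 1 (S(n, N) = 2 - 1 = 1)
l(a, b) = 1 + b (l(a, b) = b + 1 = 1 + b)
-22898 + (l(-5, 0)*S(-1, 2))*11 = -22898 + ((1 + 0)*1)*11 = -22898 + (1*1)*11 = -22898 + 1*11 = -22898 + 11 = -22887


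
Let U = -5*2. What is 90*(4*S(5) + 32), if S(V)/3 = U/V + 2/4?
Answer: 1260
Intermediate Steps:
U = -10
S(V) = 3/2 - 30/V (S(V) = 3*(-10/V + 2/4) = 3*(-10/V + 2*(1/4)) = 3*(-10/V + 1/2) = 3*(1/2 - 10/V) = 3/2 - 30/V)
90*(4*S(5) + 32) = 90*(4*(3/2 - 30/5) + 32) = 90*(4*(3/2 - 30*1/5) + 32) = 90*(4*(3/2 - 6) + 32) = 90*(4*(-9/2) + 32) = 90*(-18 + 32) = 90*14 = 1260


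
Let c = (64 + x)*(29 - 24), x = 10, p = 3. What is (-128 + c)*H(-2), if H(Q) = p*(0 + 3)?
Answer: 2178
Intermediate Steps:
c = 370 (c = (64 + 10)*(29 - 24) = 74*5 = 370)
H(Q) = 9 (H(Q) = 3*(0 + 3) = 3*3 = 9)
(-128 + c)*H(-2) = (-128 + 370)*9 = 242*9 = 2178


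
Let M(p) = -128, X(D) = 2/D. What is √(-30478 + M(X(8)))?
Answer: I*√30606 ≈ 174.95*I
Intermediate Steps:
√(-30478 + M(X(8))) = √(-30478 - 128) = √(-30606) = I*√30606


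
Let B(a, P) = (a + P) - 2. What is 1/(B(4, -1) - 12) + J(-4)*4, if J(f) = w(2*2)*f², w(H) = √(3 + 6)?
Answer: 2111/11 ≈ 191.91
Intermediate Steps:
w(H) = 3 (w(H) = √9 = 3)
B(a, P) = -2 + P + a (B(a, P) = (P + a) - 2 = -2 + P + a)
J(f) = 3*f²
1/(B(4, -1) - 12) + J(-4)*4 = 1/((-2 - 1 + 4) - 12) + (3*(-4)²)*4 = 1/(1 - 12) + (3*16)*4 = 1/(-11) + 48*4 = -1/11 + 192 = 2111/11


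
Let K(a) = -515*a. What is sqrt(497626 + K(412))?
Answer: sqrt(285446) ≈ 534.27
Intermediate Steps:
sqrt(497626 + K(412)) = sqrt(497626 - 515*412) = sqrt(497626 - 212180) = sqrt(285446)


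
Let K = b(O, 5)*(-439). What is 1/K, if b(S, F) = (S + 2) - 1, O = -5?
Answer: 1/1756 ≈ 0.00056948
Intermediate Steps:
b(S, F) = 1 + S (b(S, F) = (2 + S) - 1 = 1 + S)
K = 1756 (K = (1 - 5)*(-439) = -4*(-439) = 1756)
1/K = 1/1756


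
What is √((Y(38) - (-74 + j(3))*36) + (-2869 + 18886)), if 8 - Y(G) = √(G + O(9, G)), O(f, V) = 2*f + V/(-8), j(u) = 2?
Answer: √(74468 - 2*√205)/2 ≈ 136.42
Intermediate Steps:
O(f, V) = 2*f - V/8 (O(f, V) = 2*f + V*(-⅛) = 2*f - V/8)
Y(G) = 8 - √(18 + 7*G/8) (Y(G) = 8 - √(G + (2*9 - G/8)) = 8 - √(G + (18 - G/8)) = 8 - √(18 + 7*G/8))
√((Y(38) - (-74 + j(3))*36) + (-2869 + 18886)) = √(((8 - √(288 + 14*38)/4) - (-74 + 2)*36) + (-2869 + 18886)) = √(((8 - √(288 + 532)/4) - (-72)*36) + 16017) = √(((8 - √205/2) - 1*(-2592)) + 16017) = √(((8 - √205/2) + 2592) + 16017) = √((2600 - √205/2) + 16017) = √(18617 - √205/2)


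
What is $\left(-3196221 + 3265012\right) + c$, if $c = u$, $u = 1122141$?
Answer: $1190932$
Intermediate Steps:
$c = 1122141$
$\left(-3196221 + 3265012\right) + c = \left(-3196221 + 3265012\right) + 1122141 = 68791 + 1122141 = 1190932$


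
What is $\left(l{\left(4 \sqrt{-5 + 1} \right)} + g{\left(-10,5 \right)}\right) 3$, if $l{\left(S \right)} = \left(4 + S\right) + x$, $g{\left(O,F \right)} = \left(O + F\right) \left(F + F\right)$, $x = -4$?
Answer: $-150 + 24 i \approx -150.0 + 24.0 i$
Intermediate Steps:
$g{\left(O,F \right)} = 2 F \left(F + O\right)$ ($g{\left(O,F \right)} = \left(F + O\right) 2 F = 2 F \left(F + O\right)$)
$l{\left(S \right)} = S$ ($l{\left(S \right)} = \left(4 + S\right) - 4 = S$)
$\left(l{\left(4 \sqrt{-5 + 1} \right)} + g{\left(-10,5 \right)}\right) 3 = \left(4 \sqrt{-5 + 1} + 2 \cdot 5 \left(5 - 10\right)\right) 3 = \left(4 \sqrt{-4} + 2 \cdot 5 \left(-5\right)\right) 3 = \left(4 \cdot 2 i - 50\right) 3 = \left(8 i - 50\right) 3 = \left(-50 + 8 i\right) 3 = -150 + 24 i$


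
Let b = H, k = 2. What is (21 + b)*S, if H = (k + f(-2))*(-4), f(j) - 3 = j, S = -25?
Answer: -225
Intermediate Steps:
f(j) = 3 + j
H = -12 (H = (2 + (3 - 2))*(-4) = (2 + 1)*(-4) = 3*(-4) = -12)
b = -12
(21 + b)*S = (21 - 12)*(-25) = 9*(-25) = -225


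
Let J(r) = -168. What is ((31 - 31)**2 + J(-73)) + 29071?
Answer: 28903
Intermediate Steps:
((31 - 31)**2 + J(-73)) + 29071 = ((31 - 31)**2 - 168) + 29071 = (0**2 - 168) + 29071 = (0 - 168) + 29071 = -168 + 29071 = 28903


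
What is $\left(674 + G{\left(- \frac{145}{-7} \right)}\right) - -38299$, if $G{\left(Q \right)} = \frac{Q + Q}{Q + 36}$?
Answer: $\frac{15472571}{397} \approx 38974.0$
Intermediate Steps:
$G{\left(Q \right)} = \frac{2 Q}{36 + Q}$
$\left(674 + G{\left(- \frac{145}{-7} \right)}\right) - -38299 = \left(674 + \frac{2 \left(- \frac{145}{-7}\right)}{36 - \frac{145}{-7}}\right) - -38299 = \left(674 + \frac{2 \left(\left(-145\right) \left(- \frac{1}{7}\right)\right)}{36 - - \frac{145}{7}}\right) + 38299 = \left(674 + 2 \cdot \frac{145}{7} \frac{1}{36 + \frac{145}{7}}\right) + 38299 = \left(674 + 2 \cdot \frac{145}{7} \frac{1}{\frac{397}{7}}\right) + 38299 = \left(674 + 2 \cdot \frac{145}{7} \cdot \frac{7}{397}\right) + 38299 = \left(674 + \frac{290}{397}\right) + 38299 = \frac{267868}{397} + 38299 = \frac{15472571}{397}$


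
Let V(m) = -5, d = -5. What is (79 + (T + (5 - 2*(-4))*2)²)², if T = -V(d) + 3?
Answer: 1525225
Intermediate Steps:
T = 8 (T = -1*(-5) + 3 = 5 + 3 = 8)
(79 + (T + (5 - 2*(-4))*2)²)² = (79 + (8 + (5 - 2*(-4))*2)²)² = (79 + (8 + (5 + 8)*2)²)² = (79 + (8 + 13*2)²)² = (79 + (8 + 26)²)² = (79 + 34²)² = (79 + 1156)² = 1235² = 1525225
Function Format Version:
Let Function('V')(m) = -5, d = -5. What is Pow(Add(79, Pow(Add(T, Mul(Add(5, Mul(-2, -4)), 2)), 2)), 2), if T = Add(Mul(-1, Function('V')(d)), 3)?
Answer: 1525225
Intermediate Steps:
T = 8 (T = Add(Mul(-1, -5), 3) = Add(5, 3) = 8)
Pow(Add(79, Pow(Add(T, Mul(Add(5, Mul(-2, -4)), 2)), 2)), 2) = Pow(Add(79, Pow(Add(8, Mul(Add(5, Mul(-2, -4)), 2)), 2)), 2) = Pow(Add(79, Pow(Add(8, Mul(Add(5, 8), 2)), 2)), 2) = Pow(Add(79, Pow(Add(8, Mul(13, 2)), 2)), 2) = Pow(Add(79, Pow(Add(8, 26), 2)), 2) = Pow(Add(79, Pow(34, 2)), 2) = Pow(Add(79, 1156), 2) = Pow(1235, 2) = 1525225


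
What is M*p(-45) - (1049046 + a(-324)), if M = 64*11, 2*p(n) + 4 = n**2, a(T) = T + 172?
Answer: -337502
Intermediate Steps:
a(T) = 172 + T
p(n) = -2 + n**2/2
M = 704
M*p(-45) - (1049046 + a(-324)) = 704*(-2 + (1/2)*(-45)**2) - (1049046 + (172 - 324)) = 704*(-2 + (1/2)*2025) - (1049046 - 152) = 704*(-2 + 2025/2) - 1*1048894 = 704*(2021/2) - 1048894 = 711392 - 1048894 = -337502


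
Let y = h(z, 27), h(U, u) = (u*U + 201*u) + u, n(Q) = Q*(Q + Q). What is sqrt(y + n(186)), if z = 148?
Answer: 3*sqrt(8738) ≈ 280.43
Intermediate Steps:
n(Q) = 2*Q**2 (n(Q) = Q*(2*Q) = 2*Q**2)
h(U, u) = 202*u + U*u (h(U, u) = (U*u + 201*u) + u = (201*u + U*u) + u = 202*u + U*u)
y = 9450 (y = 27*(202 + 148) = 27*350 = 9450)
sqrt(y + n(186)) = sqrt(9450 + 2*186**2) = sqrt(9450 + 2*34596) = sqrt(9450 + 69192) = sqrt(78642) = 3*sqrt(8738)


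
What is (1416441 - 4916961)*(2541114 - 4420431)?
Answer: 6578586744840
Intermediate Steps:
(1416441 - 4916961)*(2541114 - 4420431) = -3500520*(-1879317) = 6578586744840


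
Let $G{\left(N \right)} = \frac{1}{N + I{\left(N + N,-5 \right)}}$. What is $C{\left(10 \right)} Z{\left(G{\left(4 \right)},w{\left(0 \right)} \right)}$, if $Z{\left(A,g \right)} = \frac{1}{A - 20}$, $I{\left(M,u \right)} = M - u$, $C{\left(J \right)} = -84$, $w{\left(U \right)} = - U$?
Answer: $\frac{476}{113} \approx 4.2124$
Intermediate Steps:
$G{\left(N \right)} = \frac{1}{5 + 3 N}$ ($G{\left(N \right)} = \frac{1}{N + \left(\left(N + N\right) - -5\right)} = \frac{1}{N + \left(2 N + 5\right)} = \frac{1}{N + \left(5 + 2 N\right)} = \frac{1}{5 + 3 N}$)
$Z{\left(A,g \right)} = \frac{1}{-20 + A}$
$C{\left(10 \right)} Z{\left(G{\left(4 \right)},w{\left(0 \right)} \right)} = - \frac{84}{-20 + \frac{1}{5 + 3 \cdot 4}} = - \frac{84}{-20 + \frac{1}{5 + 12}} = - \frac{84}{-20 + \frac{1}{17}} = - \frac{84}{- \frac{339}{17}} = \left(-84\right) \left(- \frac{17}{339}\right) = \frac{476}{113}$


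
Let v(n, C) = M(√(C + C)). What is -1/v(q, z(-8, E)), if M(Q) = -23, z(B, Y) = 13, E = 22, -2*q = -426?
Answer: 1/23 ≈ 0.043478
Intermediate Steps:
q = 213 (q = -½*(-426) = 213)
v(n, C) = -23
-1/v(q, z(-8, E)) = -1/(-23) = -1*(-1/23) = 1/23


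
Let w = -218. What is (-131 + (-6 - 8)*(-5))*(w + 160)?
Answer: 3538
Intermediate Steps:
(-131 + (-6 - 8)*(-5))*(w + 160) = (-131 + (-6 - 8)*(-5))*(-218 + 160) = (-131 - 14*(-5))*(-58) = (-131 + 70)*(-58) = -61*(-58) = 3538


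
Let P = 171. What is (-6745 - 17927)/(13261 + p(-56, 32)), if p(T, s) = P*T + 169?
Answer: -12336/1927 ≈ -6.4017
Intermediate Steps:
p(T, s) = 169 + 171*T (p(T, s) = 171*T + 169 = 169 + 171*T)
(-6745 - 17927)/(13261 + p(-56, 32)) = (-6745 - 17927)/(13261 + (169 + 171*(-56))) = -24672/(13261 + (169 - 9576)) = -24672/(13261 - 9407) = -24672/3854 = -24672*1/3854 = -12336/1927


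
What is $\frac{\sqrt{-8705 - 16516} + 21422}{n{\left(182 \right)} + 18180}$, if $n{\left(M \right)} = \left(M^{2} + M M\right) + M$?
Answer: $\frac{10711}{42305} + \frac{i \sqrt{25221}}{84610} \approx 0.25319 + 0.001877 i$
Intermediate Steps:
$n{\left(M \right)} = M + 2 M^{2}$ ($n{\left(M \right)} = \left(M^{2} + M^{2}\right) + M = 2 M^{2} + M = M + 2 M^{2}$)
$\frac{\sqrt{-8705 - 16516} + 21422}{n{\left(182 \right)} + 18180} = \frac{\sqrt{-8705 - 16516} + 21422}{182 \left(1 + 2 \cdot 182\right) + 18180} = \frac{\sqrt{-25221} + 21422}{182 \left(1 + 364\right) + 18180} = \frac{i \sqrt{25221} + 21422}{182 \cdot 365 + 18180} = \frac{21422 + i \sqrt{25221}}{66430 + 18180} = \frac{21422 + i \sqrt{25221}}{84610} = \left(21422 + i \sqrt{25221}\right) \frac{1}{84610} = \frac{10711}{42305} + \frac{i \sqrt{25221}}{84610}$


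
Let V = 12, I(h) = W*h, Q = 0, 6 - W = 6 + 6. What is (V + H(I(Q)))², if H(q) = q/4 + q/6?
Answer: 144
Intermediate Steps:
W = -6 (W = 6 - (6 + 6) = 6 - 1*12 = 6 - 12 = -6)
I(h) = -6*h
H(q) = 5*q/12 (H(q) = q*(¼) + q*(⅙) = q/4 + q/6 = 5*q/12)
(V + H(I(Q)))² = (12 + 5*(-6*0)/12)² = (12 + (5/12)*0)² = (12 + 0)² = 12² = 144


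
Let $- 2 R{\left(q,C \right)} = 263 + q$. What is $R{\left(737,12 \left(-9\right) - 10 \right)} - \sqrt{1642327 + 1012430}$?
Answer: $-500 - 3 \sqrt{294973} \approx -2129.3$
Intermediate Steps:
$R{\left(q,C \right)} = - \frac{263}{2} - \frac{q}{2}$ ($R{\left(q,C \right)} = - \frac{263 + q}{2} = - \frac{263}{2} - \frac{q}{2}$)
$R{\left(737,12 \left(-9\right) - 10 \right)} - \sqrt{1642327 + 1012430} = \left(- \frac{263}{2} - \frac{737}{2}\right) - \sqrt{1642327 + 1012430} = \left(- \frac{263}{2} - \frac{737}{2}\right) - \sqrt{2654757} = -500 - 3 \sqrt{294973}$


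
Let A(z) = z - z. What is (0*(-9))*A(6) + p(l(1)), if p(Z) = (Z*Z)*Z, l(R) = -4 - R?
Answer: -125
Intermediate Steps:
p(Z) = Z³ (p(Z) = Z²*Z = Z³)
A(z) = 0
(0*(-9))*A(6) + p(l(1)) = (0*(-9))*0 + (-4 - 1*1)³ = 0*0 + (-4 - 1)³ = 0 + (-5)³ = 0 - 125 = -125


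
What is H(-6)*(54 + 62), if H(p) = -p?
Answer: 696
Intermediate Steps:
H(-6)*(54 + 62) = (-1*(-6))*(54 + 62) = 6*116 = 696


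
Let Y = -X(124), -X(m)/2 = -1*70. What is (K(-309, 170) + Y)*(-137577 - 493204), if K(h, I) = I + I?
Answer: -126156200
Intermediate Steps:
X(m) = 140 (X(m) = -(-2)*70 = -2*(-70) = 140)
Y = -140 (Y = -1*140 = -140)
K(h, I) = 2*I
(K(-309, 170) + Y)*(-137577 - 493204) = (2*170 - 140)*(-137577 - 493204) = (340 - 140)*(-630781) = 200*(-630781) = -126156200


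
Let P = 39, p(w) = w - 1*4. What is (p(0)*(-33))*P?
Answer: 5148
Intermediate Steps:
p(w) = -4 + w (p(w) = w - 4 = -4 + w)
(p(0)*(-33))*P = ((-4 + 0)*(-33))*39 = -4*(-33)*39 = 132*39 = 5148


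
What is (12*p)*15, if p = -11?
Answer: -1980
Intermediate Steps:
(12*p)*15 = (12*(-11))*15 = -132*15 = -1980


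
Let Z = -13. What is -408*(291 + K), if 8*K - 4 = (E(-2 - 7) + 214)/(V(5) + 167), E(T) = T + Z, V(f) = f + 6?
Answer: -10589844/89 ≈ -1.1899e+5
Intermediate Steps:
V(f) = 6 + f
E(T) = -13 + T (E(T) = T - 13 = -13 + T)
K = 113/178 (K = 1/2 + (((-13 + (-2 - 7)) + 214)/((6 + 5) + 167))/8 = 1/2 + (((-13 - 9) + 214)/(11 + 167))/8 = 1/2 + ((-22 + 214)/178)/8 = 1/2 + (192*(1/178))/8 = 1/2 + (1/8)*(96/89) = 1/2 + 12/89 = 113/178 ≈ 0.63483)
-408*(291 + K) = -408*(291 + 113/178) = -408*51911/178 = -10589844/89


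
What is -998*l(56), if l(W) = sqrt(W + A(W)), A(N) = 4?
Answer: -1996*sqrt(15) ≈ -7730.5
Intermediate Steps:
l(W) = sqrt(4 + W) (l(W) = sqrt(W + 4) = sqrt(4 + W))
-998*l(56) = -998*sqrt(4 + 56) = -1996*sqrt(15)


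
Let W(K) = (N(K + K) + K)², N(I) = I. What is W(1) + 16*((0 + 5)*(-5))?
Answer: -391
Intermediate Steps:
W(K) = 9*K² (W(K) = ((K + K) + K)² = (2*K + K)² = (3*K)² = 9*K²)
W(1) + 16*((0 + 5)*(-5)) = 9*1² + 16*((0 + 5)*(-5)) = 9*1 + 16*(5*(-5)) = 9 + 16*(-25) = 9 - 400 = -391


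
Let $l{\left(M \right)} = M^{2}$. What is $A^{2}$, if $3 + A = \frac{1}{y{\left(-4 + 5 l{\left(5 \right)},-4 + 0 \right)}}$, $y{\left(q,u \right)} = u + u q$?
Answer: $\frac{2146225}{238144} \approx 9.0123$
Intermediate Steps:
$y{\left(q,u \right)} = u + q u$
$A = - \frac{1465}{488}$ ($A = -3 + \frac{1}{\left(-4 + 0\right) \left(1 - \left(4 - 5 \cdot 5^{2}\right)\right)} = -3 + \frac{1}{\left(-4\right) \left(1 + \left(-4 + 5 \cdot 25\right)\right)} = -3 + \frac{1}{\left(-4\right) \left(1 + \left(-4 + 125\right)\right)} = -3 + \frac{1}{\left(-4\right) \left(1 + 121\right)} = -3 + \frac{1}{\left(-4\right) 122} = -3 + \frac{1}{-488} = -3 - \frac{1}{488} = - \frac{1465}{488} \approx -3.002$)
$A^{2} = \left(- \frac{1465}{488}\right)^{2} = \frac{2146225}{238144}$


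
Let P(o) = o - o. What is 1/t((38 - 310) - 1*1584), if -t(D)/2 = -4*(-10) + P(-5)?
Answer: -1/80 ≈ -0.012500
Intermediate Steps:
P(o) = 0
t(D) = -80 (t(D) = -2*(-4*(-10) + 0) = -2*(40 + 0) = -2*40 = -80)
1/t((38 - 310) - 1*1584) = 1/(-80) = -1/80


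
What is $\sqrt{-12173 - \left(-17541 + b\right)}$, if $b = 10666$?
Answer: $i \sqrt{5298} \approx 72.787 i$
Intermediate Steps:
$\sqrt{-12173 - \left(-17541 + b\right)} = \sqrt{-12173 + \left(17541 - 10666\right)} = \sqrt{-12173 + 6875} = \sqrt{-5298} = i \sqrt{5298}$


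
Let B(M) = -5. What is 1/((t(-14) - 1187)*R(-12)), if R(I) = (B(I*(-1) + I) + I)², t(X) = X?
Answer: -1/347089 ≈ -2.8811e-6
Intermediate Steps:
R(I) = (-5 + I)²
1/((t(-14) - 1187)*R(-12)) = 1/((-14 - 1187)*(-5 - 12)²) = 1/(-1201*(-17)²) = 1/(-1201*289) = 1/(-347089) = -1/347089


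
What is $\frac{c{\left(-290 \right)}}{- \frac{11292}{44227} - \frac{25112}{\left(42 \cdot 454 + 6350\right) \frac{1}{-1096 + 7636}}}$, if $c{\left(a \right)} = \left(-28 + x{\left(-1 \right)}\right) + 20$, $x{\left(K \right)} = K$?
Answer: $\frac{1791969}{1286538596} \approx 0.0013929$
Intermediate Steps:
$c{\left(a \right)} = -9$ ($c{\left(a \right)} = \left(-28 - 1\right) + 20 = -29 + 20 = -9$)
$\frac{c{\left(-290 \right)}}{- \frac{11292}{44227} - \frac{25112}{\left(42 \cdot 454 + 6350\right) \frac{1}{-1096 + 7636}}} = - \frac{9}{- \frac{11292}{44227} - \frac{25112}{\left(42 \cdot 454 + 6350\right) \frac{1}{-1096 + 7636}}} = - \frac{9}{\left(-11292\right) \frac{1}{44227} - \frac{25112}{\left(19068 + 6350\right) \frac{1}{6540}}} = - \frac{9}{- \frac{12}{47} - \frac{25112}{25418 \cdot \frac{1}{6540}}} = - \frac{9}{- \frac{12}{47} - \frac{25112}{\frac{12709}{3270}}} = - \frac{9}{- \frac{12}{47} - \frac{82116240}{12709}} = - \frac{9}{- \frac{3859615788}{597323}} = \left(-9\right) \left(- \frac{597323}{3859615788}\right) = \frac{1791969}{1286538596}$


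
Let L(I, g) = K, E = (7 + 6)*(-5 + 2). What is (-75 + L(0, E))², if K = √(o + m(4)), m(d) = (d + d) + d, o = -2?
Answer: (75 - √10)² ≈ 5160.7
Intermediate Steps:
m(d) = 3*d (m(d) = 2*d + d = 3*d)
E = -39 (E = 13*(-3) = -39)
K = √10 (K = √(-2 + 3*4) = √(-2 + 12) = √10 ≈ 3.1623)
L(I, g) = √10
(-75 + L(0, E))² = (-75 + √10)²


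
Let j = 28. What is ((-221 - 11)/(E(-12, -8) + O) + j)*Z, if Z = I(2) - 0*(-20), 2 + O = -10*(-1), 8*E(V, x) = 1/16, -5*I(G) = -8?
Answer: -7968/5125 ≈ -1.5547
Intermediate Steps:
I(G) = 8/5 (I(G) = -⅕*(-8) = 8/5)
E(V, x) = 1/128 (E(V, x) = (⅛)/16 = (⅛)*(1/16) = 1/128)
O = 8 (O = -2 - 10*(-1) = -2 + 10 = 8)
Z = 8/5 (Z = 8/5 - 0*(-20) = 8/5 - 1*0 = 8/5 + 0 = 8/5 ≈ 1.6000)
((-221 - 11)/(E(-12, -8) + O) + j)*Z = ((-221 - 11)/(1/128 + 8) + 28)*(8/5) = (-232/1025/128 + 28)*(8/5) = (-232*128/1025 + 28)*(8/5) = (-29696/1025 + 28)*(8/5) = -996/1025*8/5 = -7968/5125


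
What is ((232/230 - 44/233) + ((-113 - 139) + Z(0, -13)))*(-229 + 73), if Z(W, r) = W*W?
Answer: 1049938032/26795 ≈ 39184.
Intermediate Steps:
Z(W, r) = W²
((232/230 - 44/233) + ((-113 - 139) + Z(0, -13)))*(-229 + 73) = ((232/230 - 44/233) + ((-113 - 139) + 0²))*(-229 + 73) = ((232*(1/230) - 44*1/233) + (-252 + 0))*(-156) = ((116/115 - 44/233) - 252)*(-156) = (21968/26795 - 252)*(-156) = -6730372/26795*(-156) = 1049938032/26795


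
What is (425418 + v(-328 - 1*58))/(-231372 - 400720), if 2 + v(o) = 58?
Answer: -212737/316046 ≈ -0.67312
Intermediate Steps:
v(o) = 56 (v(o) = -2 + 58 = 56)
(425418 + v(-328 - 1*58))/(-231372 - 400720) = (425418 + 56)/(-231372 - 400720) = 425474/(-632092) = 425474*(-1/632092) = -212737/316046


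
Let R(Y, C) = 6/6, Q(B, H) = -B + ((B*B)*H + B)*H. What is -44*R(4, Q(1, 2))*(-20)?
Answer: 880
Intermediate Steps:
Q(B, H) = -B + H*(B + H*B²) (Q(B, H) = -B + (B²*H + B)*H = -B + (H*B² + B)*H = -B + (B + H*B²)*H = -B + H*(B + H*B²))
R(Y, C) = 1 (R(Y, C) = 6*(⅙) = 1)
-44*R(4, Q(1, 2))*(-20) = -44*1*(-20) = -44*(-20) = 880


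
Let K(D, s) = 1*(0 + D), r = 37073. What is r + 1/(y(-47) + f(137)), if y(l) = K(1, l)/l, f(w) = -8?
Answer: 13976474/377 ≈ 37073.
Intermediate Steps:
K(D, s) = D (K(D, s) = 1*D = D)
y(l) = 1/l
r + 1/(y(-47) + f(137)) = 37073 + 1/(1/(-47) - 8) = 37073 + 1/(-1/47 - 8) = 37073 + 1/(-377/47) = 37073 - 47/377 = 13976474/377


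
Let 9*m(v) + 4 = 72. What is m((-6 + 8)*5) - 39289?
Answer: -353533/9 ≈ -39281.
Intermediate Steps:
m(v) = 68/9 (m(v) = -4/9 + (⅑)*72 = -4/9 + 8 = 68/9)
m((-6 + 8)*5) - 39289 = 68/9 - 39289 = -353533/9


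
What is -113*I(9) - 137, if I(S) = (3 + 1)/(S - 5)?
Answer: -250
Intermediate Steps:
I(S) = 4/(-5 + S)
-113*I(9) - 137 = -452/(-5 + 9) - 137 = -452/4 - 137 = -113*1 - 137 = -113 - 137 = -250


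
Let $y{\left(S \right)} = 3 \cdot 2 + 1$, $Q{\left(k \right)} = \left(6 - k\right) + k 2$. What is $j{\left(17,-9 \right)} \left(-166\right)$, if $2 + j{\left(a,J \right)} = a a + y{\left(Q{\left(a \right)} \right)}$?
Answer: $-48804$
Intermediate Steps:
$Q{\left(k \right)} = 6 + k$ ($Q{\left(k \right)} = \left(6 - k\right) + 2 k = 6 + k$)
$y{\left(S \right)} = 7$ ($y{\left(S \right)} = 6 + 1 = 7$)
$j{\left(a,J \right)} = 5 + a^{2}$ ($j{\left(a,J \right)} = -2 + \left(a a + 7\right) = -2 + \left(a^{2} + 7\right) = -2 + \left(7 + a^{2}\right) = 5 + a^{2}$)
$j{\left(17,-9 \right)} \left(-166\right) = \left(5 + 17^{2}\right) \left(-166\right) = \left(5 + 289\right) \left(-166\right) = 294 \left(-166\right) = -48804$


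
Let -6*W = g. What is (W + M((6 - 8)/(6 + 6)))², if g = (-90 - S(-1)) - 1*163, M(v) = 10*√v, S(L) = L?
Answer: 5242/3 + 140*I*√6 ≈ 1747.3 + 342.93*I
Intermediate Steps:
g = -252 (g = (-90 - 1*(-1)) - 1*163 = (-90 + 1) - 163 = -89 - 163 = -252)
W = 42 (W = -⅙*(-252) = 42)
(W + M((6 - 8)/(6 + 6)))² = (42 + 10*√((6 - 8)/(6 + 6)))² = (42 + 10*√(-2/12))² = (42 + 10*√(-2*1/12))² = (42 + 10*√(-⅙))² = (42 + 10*(I*√6/6))² = (42 + 5*I*√6/3)²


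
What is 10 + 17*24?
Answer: 418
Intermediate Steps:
10 + 17*24 = 10 + 408 = 418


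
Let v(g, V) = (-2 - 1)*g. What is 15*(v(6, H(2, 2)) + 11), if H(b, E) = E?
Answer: -105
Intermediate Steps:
v(g, V) = -3*g
15*(v(6, H(2, 2)) + 11) = 15*(-3*6 + 11) = 15*(-18 + 11) = 15*(-7) = -105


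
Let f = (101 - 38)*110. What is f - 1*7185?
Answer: -255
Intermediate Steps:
f = 6930 (f = 63*110 = 6930)
f - 1*7185 = 6930 - 1*7185 = 6930 - 7185 = -255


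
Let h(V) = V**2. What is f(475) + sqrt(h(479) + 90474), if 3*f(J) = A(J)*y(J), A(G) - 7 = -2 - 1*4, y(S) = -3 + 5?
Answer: 2/3 + sqrt(319915) ≈ 566.28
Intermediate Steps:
y(S) = 2
A(G) = 1 (A(G) = 7 + (-2 - 1*4) = 7 + (-2 - 4) = 7 - 6 = 1)
f(J) = 2/3 (f(J) = (1*2)/3 = (1/3)*2 = 2/3)
f(475) + sqrt(h(479) + 90474) = 2/3 + sqrt(479**2 + 90474) = 2/3 + sqrt(229441 + 90474) = 2/3 + sqrt(319915)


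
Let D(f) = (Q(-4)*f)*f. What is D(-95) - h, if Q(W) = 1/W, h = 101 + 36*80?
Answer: -20949/4 ≈ -5237.3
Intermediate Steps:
h = 2981 (h = 101 + 2880 = 2981)
D(f) = -f**2/4 (D(f) = (f/(-4))*f = (-f/4)*f = -f**2/4)
D(-95) - h = -1/4*(-95)**2 - 1*2981 = -1/4*9025 - 2981 = -9025/4 - 2981 = -20949/4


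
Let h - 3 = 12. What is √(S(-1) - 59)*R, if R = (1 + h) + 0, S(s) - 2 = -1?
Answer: 16*I*√58 ≈ 121.85*I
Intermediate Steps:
h = 15 (h = 3 + 12 = 15)
S(s) = 1 (S(s) = 2 - 1 = 1)
R = 16 (R = (1 + 15) + 0 = 16 + 0 = 16)
√(S(-1) - 59)*R = √(1 - 59)*16 = √(-58)*16 = (I*√58)*16 = 16*I*√58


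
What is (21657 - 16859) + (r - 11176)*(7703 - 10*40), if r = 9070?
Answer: -15375320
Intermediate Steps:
(21657 - 16859) + (r - 11176)*(7703 - 10*40) = (21657 - 16859) + (9070 - 11176)*(7703 - 10*40) = 4798 - 2106*(7703 - 400) = 4798 - 2106*7303 = 4798 - 15380118 = -15375320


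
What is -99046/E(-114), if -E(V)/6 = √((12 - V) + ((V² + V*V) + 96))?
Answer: 49523*√26214/78642 ≈ 101.96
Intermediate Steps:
E(V) = -6*√(108 - V + 2*V²) (E(V) = -6*√((12 - V) + ((V² + V*V) + 96)) = -6*√((12 - V) + ((V² + V²) + 96)) = -6*√((12 - V) + (2*V² + 96)) = -6*√((12 - V) + (96 + 2*V²)) = -6*√(108 - V + 2*V²))
-99046/E(-114) = -99046*(-1/(6*√(108 - 1*(-114) + 2*(-114)²))) = -99046*(-1/(6*√(108 + 114 + 2*12996))) = -99046*(-1/(6*√(108 + 114 + 25992))) = -99046*(-√26214/157284) = -(-49523)*√26214/78642 = 49523*√26214/78642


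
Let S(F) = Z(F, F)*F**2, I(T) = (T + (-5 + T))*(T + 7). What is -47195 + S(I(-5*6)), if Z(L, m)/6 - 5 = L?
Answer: 20115177805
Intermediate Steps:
Z(L, m) = 30 + 6*L
I(T) = (-5 + 2*T)*(7 + T)
S(F) = F**2*(30 + 6*F) (S(F) = (30 + 6*F)*F**2 = F**2*(30 + 6*F))
-47195 + S(I(-5*6)) = -47195 + 6*(-35 + 2*(-5*6)**2 + 9*(-5*6))**2*(5 + (-35 + 2*(-5*6)**2 + 9*(-5*6))) = -47195 + 6*(-35 + 2*(-30)**2 + 9*(-30))**2*(5 + (-35 + 2*(-30)**2 + 9*(-30))) = -47195 + 6*(-35 + 2*900 - 270)**2*(5 + (-35 + 2*900 - 270)) = -47195 + 6*(-35 + 1800 - 270)**2*(5 + (-35 + 1800 - 270)) = -47195 + 6*1495**2*(5 + 1495) = -47195 + 6*2235025*1500 = -47195 + 20115225000 = 20115177805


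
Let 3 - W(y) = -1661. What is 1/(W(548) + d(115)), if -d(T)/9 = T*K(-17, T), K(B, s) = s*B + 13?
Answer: 1/2011634 ≈ 4.9711e-7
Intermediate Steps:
W(y) = 1664 (W(y) = 3 - 1*(-1661) = 3 + 1661 = 1664)
K(B, s) = 13 + B*s (K(B, s) = B*s + 13 = 13 + B*s)
d(T) = -9*T*(13 - 17*T)
1/(W(548) + d(115)) = 1/(1664 + 9*115*(-13 + 17*115)) = 1/(1664 + 9*115*(-13 + 1955)) = 1/(1664 + 9*115*1942) = 1/(1664 + 2009970) = 1/2011634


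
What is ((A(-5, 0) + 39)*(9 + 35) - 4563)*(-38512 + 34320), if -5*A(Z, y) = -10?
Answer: 11565728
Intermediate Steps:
A(Z, y) = 2 (A(Z, y) = -⅕*(-10) = 2)
((A(-5, 0) + 39)*(9 + 35) - 4563)*(-38512 + 34320) = ((2 + 39)*(9 + 35) - 4563)*(-38512 + 34320) = (41*44 - 4563)*(-4192) = (1804 - 4563)*(-4192) = -2759*(-4192) = 11565728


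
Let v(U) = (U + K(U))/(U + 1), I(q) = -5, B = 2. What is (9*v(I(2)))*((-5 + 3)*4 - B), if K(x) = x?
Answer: -225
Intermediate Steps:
v(U) = 2*U/(1 + U) (v(U) = (U + U)/(U + 1) = (2*U)/(1 + U) = 2*U/(1 + U))
(9*v(I(2)))*((-5 + 3)*4 - B) = (9*(2*(-5)/(1 - 5)))*((-5 + 3)*4 - 1*2) = (9*(2*(-5)/(-4)))*(-2*4 - 2) = (9*(2*(-5)*(-1/4)))*(-8 - 2) = (9*(5/2))*(-10) = (45/2)*(-10) = -225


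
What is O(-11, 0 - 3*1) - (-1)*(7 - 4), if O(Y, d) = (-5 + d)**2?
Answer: 67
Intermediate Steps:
O(-11, 0 - 3*1) - (-1)*(7 - 4) = (-5 + (0 - 3*1))**2 - (-1)*(7 - 4) = (-5 + (0 - 3))**2 - (-1)*3 = (-5 - 3)**2 - 1*(-3) = (-8)**2 + 3 = 64 + 3 = 67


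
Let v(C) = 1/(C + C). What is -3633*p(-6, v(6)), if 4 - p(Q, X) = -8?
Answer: -43596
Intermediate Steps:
v(C) = 1/(2*C)
p(Q, X) = 12 (p(Q, X) = 4 - 1*(-8) = 4 + 8 = 12)
-3633*p(-6, v(6)) = -3633*12 = -43596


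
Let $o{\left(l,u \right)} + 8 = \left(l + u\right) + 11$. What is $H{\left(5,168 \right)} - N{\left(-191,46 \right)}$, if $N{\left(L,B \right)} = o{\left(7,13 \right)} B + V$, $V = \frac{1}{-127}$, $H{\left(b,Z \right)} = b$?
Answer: $- \frac{133730}{127} \approx -1053.0$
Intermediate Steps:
$V = - \frac{1}{127} \approx -0.007874$
$o{\left(l,u \right)} = 3 + l + u$ ($o{\left(l,u \right)} = -8 + \left(\left(l + u\right) + 11\right) = -8 + \left(11 + l + u\right) = 3 + l + u$)
$N{\left(L,B \right)} = - \frac{1}{127} + 23 B$ ($N{\left(L,B \right)} = \left(3 + 7 + 13\right) B - \frac{1}{127} = 23 B - \frac{1}{127} = - \frac{1}{127} + 23 B$)
$H{\left(5,168 \right)} - N{\left(-191,46 \right)} = 5 - \left(- \frac{1}{127} + 23 \cdot 46\right) = 5 - \left(- \frac{1}{127} + 1058\right) = 5 - \frac{134365}{127} = - \frac{133730}{127}$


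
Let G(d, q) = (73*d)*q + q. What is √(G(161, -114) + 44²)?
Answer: 2*I*√334505 ≈ 1156.7*I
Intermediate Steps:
G(d, q) = q + 73*d*q (G(d, q) = 73*d*q + q = q + 73*d*q)
√(G(161, -114) + 44²) = √(-114*(1 + 73*161) + 44²) = √(-114*(1 + 11753) + 1936) = √(-114*11754 + 1936) = √(-1339956 + 1936) = √(-1338020) = 2*I*√334505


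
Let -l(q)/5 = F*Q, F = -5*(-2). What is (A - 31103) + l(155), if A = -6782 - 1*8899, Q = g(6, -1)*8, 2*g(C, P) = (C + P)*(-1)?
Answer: -45784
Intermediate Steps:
g(C, P) = -C/2 - P/2 (g(C, P) = ((C + P)*(-1))/2 = (-C - P)/2 = -C/2 - P/2)
F = 10
Q = -20 (Q = (-½*6 - ½*(-1))*8 = (-3 + ½)*8 = -5/2*8 = -20)
A = -15681 (A = -6782 - 8899 = -15681)
l(q) = 1000 (l(q) = -50*(-20) = -5*(-200) = 1000)
(A - 31103) + l(155) = (-15681 - 31103) + 1000 = -46784 + 1000 = -45784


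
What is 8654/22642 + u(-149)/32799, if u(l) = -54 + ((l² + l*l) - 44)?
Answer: 16499663/9520961 ≈ 1.7330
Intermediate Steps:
u(l) = -98 + 2*l² (u(l) = -54 + ((l² + l²) - 44) = -54 + (2*l² - 44) = -54 + (-44 + 2*l²) = -98 + 2*l²)
8654/22642 + u(-149)/32799 = 8654/22642 + (-98 + 2*(-149)²)/32799 = 8654*(1/22642) + (-98 + 2*22201)*(1/32799) = 4327/11321 + (-98 + 44402)*(1/32799) = 4327/11321 + 44304*(1/32799) = 4327/11321 + 1136/841 = 16499663/9520961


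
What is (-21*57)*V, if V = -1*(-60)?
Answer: -71820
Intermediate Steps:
V = 60
(-21*57)*V = -21*57*60 = -1197*60 = -71820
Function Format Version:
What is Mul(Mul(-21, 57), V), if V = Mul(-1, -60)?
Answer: -71820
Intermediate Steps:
V = 60
Mul(Mul(-21, 57), V) = Mul(Mul(-21, 57), 60) = Mul(-1197, 60) = -71820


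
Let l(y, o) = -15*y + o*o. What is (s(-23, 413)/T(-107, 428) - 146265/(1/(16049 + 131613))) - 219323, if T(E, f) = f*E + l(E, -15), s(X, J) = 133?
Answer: -49977776056449/2314 ≈ -2.1598e+10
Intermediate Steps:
l(y, o) = o² - 15*y (l(y, o) = -15*y + o² = o² - 15*y)
T(E, f) = 225 - 15*E + E*f (T(E, f) = f*E + ((-15)² - 15*E) = E*f + (225 - 15*E) = 225 - 15*E + E*f)
(s(-23, 413)/T(-107, 428) - 146265/(1/(16049 + 131613))) - 219323 = (133/(225 - 15*(-107) - 107*428) - 146265/(1/(16049 + 131613))) - 219323 = (133/(225 + 1605 - 45796) - 146265/(1/147662)) - 219323 = (133/(-43966) - 146265/1/147662) - 219323 = (133*(-1/43966) - 146265*147662) - 219323 = (-7/2314 - 21597782430) - 219323 = -49977268543027/2314 - 219323 = -49977776056449/2314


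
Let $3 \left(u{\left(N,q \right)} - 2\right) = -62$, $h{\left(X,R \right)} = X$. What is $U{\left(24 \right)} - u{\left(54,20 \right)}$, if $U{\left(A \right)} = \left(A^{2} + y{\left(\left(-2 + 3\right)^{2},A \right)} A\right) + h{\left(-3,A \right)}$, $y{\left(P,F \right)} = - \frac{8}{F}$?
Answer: $\frac{1751}{3} \approx 583.67$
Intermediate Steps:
$u{\left(N,q \right)} = - \frac{56}{3}$ ($u{\left(N,q \right)} = 2 + \frac{1}{3} \left(-62\right) = 2 - \frac{62}{3} = - \frac{56}{3}$)
$U{\left(A \right)} = -11 + A^{2}$ ($U{\left(A \right)} = \left(A^{2} + - \frac{8}{A} A\right) - 3 = \left(A^{2} - 8\right) - 3 = \left(-8 + A^{2}\right) - 3 = -11 + A^{2}$)
$U{\left(24 \right)} - u{\left(54,20 \right)} = \left(-11 + 24^{2}\right) - - \frac{56}{3} = \left(-11 + 576\right) + \frac{56}{3} = 565 + \frac{56}{3} = \frac{1751}{3}$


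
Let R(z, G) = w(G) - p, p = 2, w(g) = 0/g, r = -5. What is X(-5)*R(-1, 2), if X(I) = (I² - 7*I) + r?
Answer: -110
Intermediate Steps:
w(g) = 0
X(I) = -5 + I² - 7*I (X(I) = (I² - 7*I) - 5 = -5 + I² - 7*I)
R(z, G) = -2 (R(z, G) = 0 - 1*2 = 0 - 2 = -2)
X(-5)*R(-1, 2) = (-5 + (-5)² - 7*(-5))*(-2) = (-5 + 25 + 35)*(-2) = 55*(-2) = -110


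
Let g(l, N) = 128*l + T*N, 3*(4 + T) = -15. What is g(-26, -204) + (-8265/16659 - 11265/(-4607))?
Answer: -38119482872/25582671 ≈ -1490.1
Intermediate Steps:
T = -9 (T = -4 + (⅓)*(-15) = -4 - 5 = -9)
g(l, N) = -9*N + 128*l (g(l, N) = 128*l - 9*N = -9*N + 128*l)
g(-26, -204) + (-8265/16659 - 11265/(-4607)) = (-9*(-204) + 128*(-26)) + (-8265/16659 - 11265/(-4607)) = (1836 - 3328) + (-8265*1/16659 - 11265*(-1/4607)) = -1492 + (-2755/5553 + 11265/4607) = -1492 + 49862260/25582671 = -38119482872/25582671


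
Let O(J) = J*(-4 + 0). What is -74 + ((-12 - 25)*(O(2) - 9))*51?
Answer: 32005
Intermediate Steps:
O(J) = -4*J (O(J) = J*(-4) = -4*J)
-74 + ((-12 - 25)*(O(2) - 9))*51 = -74 + ((-12 - 25)*(-4*2 - 9))*51 = -74 - 37*(-8 - 9)*51 = -74 - 37*(-17)*51 = -74 + 629*51 = -74 + 32079 = 32005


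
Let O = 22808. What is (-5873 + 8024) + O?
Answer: 24959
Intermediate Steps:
(-5873 + 8024) + O = (-5873 + 8024) + 22808 = 2151 + 22808 = 24959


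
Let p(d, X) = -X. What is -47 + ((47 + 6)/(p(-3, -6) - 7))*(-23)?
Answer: 1172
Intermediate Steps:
-47 + ((47 + 6)/(p(-3, -6) - 7))*(-23) = -47 + ((47 + 6)/(-1*(-6) - 7))*(-23) = -47 + (53/(6 - 7))*(-23) = -47 + (53/(-1))*(-23) = -47 + (53*(-1))*(-23) = -47 - 53*(-23) = -47 + 1219 = 1172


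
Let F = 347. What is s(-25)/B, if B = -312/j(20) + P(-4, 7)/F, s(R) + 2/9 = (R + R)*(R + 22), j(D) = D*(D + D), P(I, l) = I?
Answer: -46775600/125397 ≈ -373.02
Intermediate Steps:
j(D) = 2*D² (j(D) = D*(2*D) = 2*D²)
s(R) = -2/9 + 2*R*(22 + R) (s(R) = -2/9 + (R + R)*(R + 22) = -2/9 + (2*R)*(22 + R) = -2/9 + 2*R*(22 + R))
B = -13933/34700 (B = -312/(2*20²) - 4/347 = -312/(2*400) - 4*1/347 = -312/800 - 4/347 = -312*1/800 - 4/347 = -39/100 - 4/347 = -13933/34700 ≈ -0.40153)
s(-25)/B = (-2/9 + 2*(-25)² + 44*(-25))/(-13933/34700) = (-2/9 + 2*625 - 1100)*(-34700/13933) = (-2/9 + 1250 - 1100)*(-34700/13933) = (1348/9)*(-34700/13933) = -46775600/125397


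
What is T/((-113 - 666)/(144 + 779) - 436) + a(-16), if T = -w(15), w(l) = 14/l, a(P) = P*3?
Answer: -41470874/864015 ≈ -47.998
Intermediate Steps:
a(P) = 3*P
T = -14/15 ≈ -0.93333
T/((-113 - 666)/(144 + 779) - 436) + a(-16) = -14/15/((-113 - 666)/(144 + 779) - 436) + 3*(-16) = -14/15/(-779/923 - 436) - 48 = -14/15/(-403207/923) - 48 = -923/403207*(-14/15) - 48 = 1846/864015 - 48 = -41470874/864015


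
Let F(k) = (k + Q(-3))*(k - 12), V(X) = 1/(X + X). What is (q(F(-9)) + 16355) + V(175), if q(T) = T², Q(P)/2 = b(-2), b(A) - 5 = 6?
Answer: 31809401/350 ≈ 90884.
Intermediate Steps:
b(A) = 11 (b(A) = 5 + 6 = 11)
V(X) = 1/(2*X)
Q(P) = 22 (Q(P) = 2*11 = 22)
F(k) = (-12 + k)*(22 + k) (F(k) = (k + 22)*(k - 12) = (22 + k)*(-12 + k) = (-12 + k)*(22 + k))
(q(F(-9)) + 16355) + V(175) = ((-264 + (-9)² + 10*(-9))² + 16355) + (½)/175 = ((-264 + 81 - 90)² + 16355) + (½)*(1/175) = ((-273)² + 16355) + 1/350 = (74529 + 16355) + 1/350 = 90884 + 1/350 = 31809401/350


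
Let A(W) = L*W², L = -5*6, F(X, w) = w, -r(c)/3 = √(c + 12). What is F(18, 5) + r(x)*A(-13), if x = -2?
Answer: 5 + 15210*√10 ≈ 48103.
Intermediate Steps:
r(c) = -3*√(12 + c) (r(c) = -3*√(c + 12) = -3*√(12 + c))
L = -30
A(W) = -30*W²
F(18, 5) + r(x)*A(-13) = 5 + (-3*√(12 - 2))*(-30*(-13)²) = 5 + (-3*√10)*(-30*169) = 5 - 3*√10*(-5070) = 5 + 15210*√10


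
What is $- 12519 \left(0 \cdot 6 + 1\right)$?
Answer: $-12519$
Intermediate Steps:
$- 12519 \left(0 \cdot 6 + 1\right) = - 12519 \left(0 + 1\right) = \left(-12519\right) 1 = -12519$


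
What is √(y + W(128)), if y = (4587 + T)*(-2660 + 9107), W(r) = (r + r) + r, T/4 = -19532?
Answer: 3*I*√52679827 ≈ 21774.0*I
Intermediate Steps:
T = -78128 (T = 4*(-19532) = -78128)
W(r) = 3*r (W(r) = 2*r + r = 3*r)
y = -474118827 (y = (4587 - 78128)*(-2660 + 9107) = -73541*6447 = -474118827)
√(y + W(128)) = √(-474118827 + 3*128) = √(-474118827 + 384) = √(-474118443) = 3*I*√52679827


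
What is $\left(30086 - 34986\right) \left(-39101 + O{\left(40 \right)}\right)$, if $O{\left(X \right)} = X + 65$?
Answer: $191080400$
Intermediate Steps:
$O{\left(X \right)} = 65 + X$
$\left(30086 - 34986\right) \left(-39101 + O{\left(40 \right)}\right) = \left(30086 - 34986\right) \left(-39101 + \left(65 + 40\right)\right) = - 4900 \left(-39101 + 105\right) = \left(-4900\right) \left(-38996\right) = 191080400$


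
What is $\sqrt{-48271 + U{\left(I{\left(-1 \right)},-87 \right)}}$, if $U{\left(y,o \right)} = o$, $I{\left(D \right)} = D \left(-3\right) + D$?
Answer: $i \sqrt{48358} \approx 219.9 i$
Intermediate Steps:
$I{\left(D \right)} = - 2 D$ ($I{\left(D \right)} = - 3 D + D = - 2 D$)
$\sqrt{-48271 + U{\left(I{\left(-1 \right)},-87 \right)}} = \sqrt{-48271 - 87} = \sqrt{-48358} = i \sqrt{48358}$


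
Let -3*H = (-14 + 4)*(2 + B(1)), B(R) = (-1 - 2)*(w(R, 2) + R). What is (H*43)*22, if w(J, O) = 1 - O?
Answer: 18920/3 ≈ 6306.7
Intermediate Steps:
B(R) = 3 - 3*R (B(R) = (-1 - 2)*((1 - 1*2) + R) = -3*((1 - 2) + R) = -3*(-1 + R) = 3 - 3*R)
H = 20/3 (H = -(-14 + 4)*(2 + (3 - 3*1))/3 = -(-10)*(2 + (3 - 3))/3 = -(-10)*(2 + 0)/3 = -(-10)*2/3 = -⅓*(-20) = 20/3 ≈ 6.6667)
(H*43)*22 = ((20/3)*43)*22 = (860/3)*22 = 18920/3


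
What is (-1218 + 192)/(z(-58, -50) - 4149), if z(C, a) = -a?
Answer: 1026/4099 ≈ 0.25031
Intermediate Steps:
(-1218 + 192)/(z(-58, -50) - 4149) = (-1218 + 192)/(-1*(-50) - 4149) = -1026/(50 - 4149) = -1026/(-4099) = -1026*(-1/4099) = 1026/4099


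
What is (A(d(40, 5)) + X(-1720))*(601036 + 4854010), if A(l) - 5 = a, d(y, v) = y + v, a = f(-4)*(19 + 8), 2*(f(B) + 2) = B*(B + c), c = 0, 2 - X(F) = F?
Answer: 10304581894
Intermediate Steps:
X(F) = 2 - F
f(B) = -2 + B²/2 (f(B) = -2 + (B*(B + 0))/2 = -2 + (B*B)/2 = -2 + B²/2)
a = 162 (a = (-2 + (½)*(-4)²)*(19 + 8) = (-2 + (½)*16)*27 = (-2 + 8)*27 = 6*27 = 162)
d(y, v) = v + y
A(l) = 167 (A(l) = 5 + 162 = 167)
(A(d(40, 5)) + X(-1720))*(601036 + 4854010) = (167 + (2 - 1*(-1720)))*(601036 + 4854010) = (167 + (2 + 1720))*5455046 = (167 + 1722)*5455046 = 1889*5455046 = 10304581894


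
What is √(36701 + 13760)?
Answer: √50461 ≈ 224.64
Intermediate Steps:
√(36701 + 13760) = √50461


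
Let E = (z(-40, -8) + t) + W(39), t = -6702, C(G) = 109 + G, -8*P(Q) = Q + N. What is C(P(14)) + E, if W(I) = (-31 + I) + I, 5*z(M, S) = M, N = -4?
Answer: -26221/4 ≈ -6555.3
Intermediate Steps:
P(Q) = ½ - Q/8 (P(Q) = -(Q - 4)/8 = -(-4 + Q)/8 = ½ - Q/8)
z(M, S) = M/5
W(I) = -31 + 2*I
E = -6663 (E = ((⅕)*(-40) - 6702) + (-31 + 2*39) = (-8 - 6702) + (-31 + 78) = -6710 + 47 = -6663)
C(P(14)) + E = (109 + (½ - ⅛*14)) - 6663 = (109 + (½ - 7/4)) - 6663 = (109 - 5/4) - 6663 = 431/4 - 6663 = -26221/4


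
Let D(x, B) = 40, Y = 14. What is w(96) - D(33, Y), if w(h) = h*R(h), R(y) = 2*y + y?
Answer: 27608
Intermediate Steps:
R(y) = 3*y
w(h) = 3*h**2 (w(h) = h*(3*h) = 3*h**2)
w(96) - D(33, Y) = 3*96**2 - 1*40 = 3*9216 - 40 = 27648 - 40 = 27608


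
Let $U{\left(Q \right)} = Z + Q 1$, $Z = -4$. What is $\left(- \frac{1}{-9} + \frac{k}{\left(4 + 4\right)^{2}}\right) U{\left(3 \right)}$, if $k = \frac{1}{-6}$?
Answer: $- \frac{125}{1152} \approx -0.10851$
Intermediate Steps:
$k = - \frac{1}{6} \approx -0.16667$
$U{\left(Q \right)} = -4 + Q$ ($U{\left(Q \right)} = -4 + Q 1 = -4 + Q$)
$\left(- \frac{1}{-9} + \frac{k}{\left(4 + 4\right)^{2}}\right) U{\left(3 \right)} = \left(- \frac{1}{-9} - \frac{1}{6 \left(4 + 4\right)^{2}}\right) \left(-4 + 3\right) = \left(\left(-1\right) \left(- \frac{1}{9}\right) - \frac{1}{6 \cdot 8^{2}}\right) \left(-1\right) = \left(\frac{1}{9} - \frac{1}{6 \cdot 64}\right) \left(-1\right) = \left(\frac{1}{9} - \frac{1}{384}\right) \left(-1\right) = \frac{125}{1152} \left(-1\right) = - \frac{125}{1152}$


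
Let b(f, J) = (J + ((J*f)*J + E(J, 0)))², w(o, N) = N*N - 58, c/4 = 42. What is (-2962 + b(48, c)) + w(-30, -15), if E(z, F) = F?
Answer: 1835808203605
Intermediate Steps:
c = 168 (c = 4*42 = 168)
w(o, N) = -58 + N² (w(o, N) = N² - 58 = -58 + N²)
b(f, J) = (J + f*J²)² (b(f, J) = (J + ((J*f)*J + 0))² = (J + (f*J² + 0))² = (J + f*J²)²)
(-2962 + b(48, c)) + w(-30, -15) = (-2962 + 168²*(1 + 168*48)²) + (-58 + (-15)²) = (-2962 + 28224*(1 + 8064)²) + (-58 + 225) = (-2962 + 28224*8065²) + 167 = (-2962 + 28224*65044225) + 167 = (-2962 + 1835808206400) + 167 = 1835808203438 + 167 = 1835808203605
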